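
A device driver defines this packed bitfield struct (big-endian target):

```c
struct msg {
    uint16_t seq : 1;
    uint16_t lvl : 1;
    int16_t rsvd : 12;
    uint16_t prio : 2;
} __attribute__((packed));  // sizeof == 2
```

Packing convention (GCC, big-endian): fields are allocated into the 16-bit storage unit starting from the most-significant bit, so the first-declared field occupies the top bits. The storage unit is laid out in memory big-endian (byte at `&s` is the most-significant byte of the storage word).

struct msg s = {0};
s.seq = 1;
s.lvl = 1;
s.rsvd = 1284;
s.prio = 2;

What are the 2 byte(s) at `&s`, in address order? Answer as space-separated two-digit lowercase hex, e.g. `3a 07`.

[15+:1] seq=1 & 0x1 = 0x1; word=0x8000
[14+:1] lvl=1 & 0x1 = 0x1; word=0xc000
[2+:12] rsvd=1284 & 0xfff = 0x504; word=0xd410
[0+:2] prio=2 & 0x3 = 0x2; word=0xd412
word = 0xd412 → big-endian bytes:
  [0]=0xd4  [1]=0x12

d4 12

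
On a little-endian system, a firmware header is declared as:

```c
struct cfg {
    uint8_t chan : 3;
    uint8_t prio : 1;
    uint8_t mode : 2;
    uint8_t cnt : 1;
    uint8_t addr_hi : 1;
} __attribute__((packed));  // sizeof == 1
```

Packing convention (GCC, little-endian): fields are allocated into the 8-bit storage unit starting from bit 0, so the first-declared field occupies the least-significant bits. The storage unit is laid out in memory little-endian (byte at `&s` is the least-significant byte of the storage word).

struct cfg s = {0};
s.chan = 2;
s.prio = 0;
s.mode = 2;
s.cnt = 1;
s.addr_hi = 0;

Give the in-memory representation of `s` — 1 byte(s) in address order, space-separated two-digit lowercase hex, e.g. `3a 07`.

62

[0+:3] chan=2 & 0x7 = 0x2; word=0x02
[3+:1] prio=0 & 0x1 = 0x0; word=0x02
[4+:2] mode=2 & 0x3 = 0x2; word=0x22
[6+:1] cnt=1 & 0x1 = 0x1; word=0x62
[7+:1] addr_hi=0 & 0x1 = 0x0; word=0x62
word = 0x62 → little-endian bytes:
  [0]=0x62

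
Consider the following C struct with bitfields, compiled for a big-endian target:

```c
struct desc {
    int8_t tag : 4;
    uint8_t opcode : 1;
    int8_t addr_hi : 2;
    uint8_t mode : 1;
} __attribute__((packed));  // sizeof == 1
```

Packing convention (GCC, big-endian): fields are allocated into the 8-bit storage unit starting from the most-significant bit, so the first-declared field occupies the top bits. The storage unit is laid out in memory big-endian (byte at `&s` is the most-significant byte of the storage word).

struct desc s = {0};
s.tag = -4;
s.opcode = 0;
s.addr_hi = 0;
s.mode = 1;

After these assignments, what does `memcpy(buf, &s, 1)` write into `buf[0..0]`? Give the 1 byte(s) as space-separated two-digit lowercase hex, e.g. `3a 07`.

c1

[4+:4] tag=-4 & 0xf = 0xc; word=0xc0
[3+:1] opcode=0 & 0x1 = 0x0; word=0xc0
[1+:2] addr_hi=0 & 0x3 = 0x0; word=0xc0
[0+:1] mode=1 & 0x1 = 0x1; word=0xc1
word = 0xc1 → big-endian bytes:
  [0]=0xc1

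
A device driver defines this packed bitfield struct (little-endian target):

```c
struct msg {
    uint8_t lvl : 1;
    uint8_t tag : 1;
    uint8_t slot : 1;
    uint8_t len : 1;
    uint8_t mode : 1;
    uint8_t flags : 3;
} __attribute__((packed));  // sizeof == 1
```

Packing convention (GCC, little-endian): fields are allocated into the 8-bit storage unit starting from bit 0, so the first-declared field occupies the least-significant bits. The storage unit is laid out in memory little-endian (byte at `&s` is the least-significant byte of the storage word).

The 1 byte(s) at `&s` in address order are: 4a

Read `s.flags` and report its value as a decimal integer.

2

[0]=0x4a (little-endian) → word 0x4a
lvl:1 @ bit 0 → (0x4a>>0)&0x1 = 0x0
tag:1 @ bit 1 → (0x4a>>1)&0x1 = 0x1
slot:1 @ bit 2 → (0x4a>>2)&0x1 = 0x0
len:1 @ bit 3 → (0x4a>>3)&0x1 = 0x1
mode:1 @ bit 4 → (0x4a>>4)&0x1 = 0x0
flags:3 @ bit 5 → (0x4a>>5)&0x7 = 0x2  ←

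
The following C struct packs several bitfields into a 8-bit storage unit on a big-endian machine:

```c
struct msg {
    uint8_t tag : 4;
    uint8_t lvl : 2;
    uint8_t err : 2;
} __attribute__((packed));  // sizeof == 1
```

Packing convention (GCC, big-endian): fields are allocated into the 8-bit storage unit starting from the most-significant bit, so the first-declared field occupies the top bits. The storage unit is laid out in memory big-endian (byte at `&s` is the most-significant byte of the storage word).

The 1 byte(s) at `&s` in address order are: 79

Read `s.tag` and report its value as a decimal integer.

7

[0]=0x79 (big-endian) → word 0x79
tag:4 @ bit 4 → (0x79>>4)&0xf = 0x7  ←
lvl:2 @ bit 2 → (0x79>>2)&0x3 = 0x2
err:2 @ bit 0 → (0x79>>0)&0x3 = 0x1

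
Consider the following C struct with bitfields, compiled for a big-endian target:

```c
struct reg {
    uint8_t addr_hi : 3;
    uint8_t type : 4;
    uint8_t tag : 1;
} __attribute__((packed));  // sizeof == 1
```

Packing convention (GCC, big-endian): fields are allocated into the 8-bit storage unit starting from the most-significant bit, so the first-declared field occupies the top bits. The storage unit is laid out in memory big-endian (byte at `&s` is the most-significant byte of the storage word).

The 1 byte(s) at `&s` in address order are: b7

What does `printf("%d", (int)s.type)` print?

11

[0]=0xb7 (big-endian) → word 0xb7
addr_hi:3 @ bit 5 → (0xb7>>5)&0x7 = 0x5
type:4 @ bit 1 → (0xb7>>1)&0xf = 0xb  ←
tag:1 @ bit 0 → (0xb7>>0)&0x1 = 0x1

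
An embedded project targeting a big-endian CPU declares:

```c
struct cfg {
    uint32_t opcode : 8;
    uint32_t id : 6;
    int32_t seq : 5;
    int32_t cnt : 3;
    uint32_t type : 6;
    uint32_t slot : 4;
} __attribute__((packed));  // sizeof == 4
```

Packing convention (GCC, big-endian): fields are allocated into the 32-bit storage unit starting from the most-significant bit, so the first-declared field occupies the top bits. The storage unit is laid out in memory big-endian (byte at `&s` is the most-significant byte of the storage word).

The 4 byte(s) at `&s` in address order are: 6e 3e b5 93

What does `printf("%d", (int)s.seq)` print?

-11

[0]=0x6e [1]=0x3e [2]=0xb5 [3]=0x93 (big-endian) → word 0x6e3eb593
opcode:8 @ bit 24 → (0x6e3eb593>>24)&0xff = 0x6e
id:6 @ bit 18 → (0x6e3eb593>>18)&0x3f = 0xf
seq:5 @ bit 13 → (0x6e3eb593>>13)&0x1f = 0x15  ←
cnt:3 @ bit 10 → (0x6e3eb593>>10)&0x7 = 0x5
type:6 @ bit 4 → (0x6e3eb593>>4)&0x3f = 0x19
slot:4 @ bit 0 → (0x6e3eb593>>0)&0xf = 0x3
seq signed 5b, MSB=1: 21 - 32 = -11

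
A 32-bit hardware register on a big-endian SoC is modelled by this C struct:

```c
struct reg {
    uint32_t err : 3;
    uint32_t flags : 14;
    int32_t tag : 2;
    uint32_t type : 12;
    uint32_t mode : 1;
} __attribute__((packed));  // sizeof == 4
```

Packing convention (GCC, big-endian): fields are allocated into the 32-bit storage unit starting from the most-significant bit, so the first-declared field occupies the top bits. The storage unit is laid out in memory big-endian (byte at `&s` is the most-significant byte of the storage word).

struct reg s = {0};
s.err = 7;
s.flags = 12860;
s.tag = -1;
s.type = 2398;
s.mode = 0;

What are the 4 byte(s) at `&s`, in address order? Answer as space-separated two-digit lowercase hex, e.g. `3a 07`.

f9 1e 72 bc

err (3b) val=7 bits=0x7 at bit 29: 0xe0000000
flags (14b) val=12860 bits=0x323c at bit 15: 0xf91e0000
tag (2b) val=-1 bits=0x3 at bit 13: 0xf91e6000
type (12b) val=2398 bits=0x95e at bit 1: 0xf91e72bc
mode (1b) val=0 bits=0x0 at bit 0: 0xf91e72bc
word = 0xf91e72bc → big-endian bytes:
  [0]=0xf9  [1]=0x1e  [2]=0x72  [3]=0xbc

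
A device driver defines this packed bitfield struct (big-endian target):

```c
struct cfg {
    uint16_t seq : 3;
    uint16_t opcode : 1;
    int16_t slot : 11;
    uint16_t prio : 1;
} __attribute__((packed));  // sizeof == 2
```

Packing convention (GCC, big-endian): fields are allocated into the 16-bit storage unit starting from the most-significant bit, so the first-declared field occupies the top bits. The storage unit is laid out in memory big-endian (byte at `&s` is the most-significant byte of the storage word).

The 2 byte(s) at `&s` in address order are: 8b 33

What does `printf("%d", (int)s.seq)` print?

4

[0]=0x8b [1]=0x33 (big-endian) → word 0x8b33
seq:3 @ bit 13 → (0x8b33>>13)&0x7 = 0x4  ←
opcode:1 @ bit 12 → (0x8b33>>12)&0x1 = 0x0
slot:11 @ bit 1 → (0x8b33>>1)&0x7ff = 0x599
prio:1 @ bit 0 → (0x8b33>>0)&0x1 = 0x1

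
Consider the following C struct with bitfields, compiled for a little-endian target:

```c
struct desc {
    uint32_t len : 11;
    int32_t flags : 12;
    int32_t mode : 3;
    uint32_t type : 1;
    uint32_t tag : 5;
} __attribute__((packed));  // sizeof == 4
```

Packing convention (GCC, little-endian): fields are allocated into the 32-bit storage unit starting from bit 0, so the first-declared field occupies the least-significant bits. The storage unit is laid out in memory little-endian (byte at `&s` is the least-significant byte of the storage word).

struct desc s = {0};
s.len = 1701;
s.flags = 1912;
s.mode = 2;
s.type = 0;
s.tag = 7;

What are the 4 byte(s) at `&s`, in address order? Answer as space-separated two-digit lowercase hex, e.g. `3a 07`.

len:11 = 1701 → 0x6a5 << 0 → word 0x000006a5
flags:12 = 1912 → 0x778 << 11 → word 0x003bc6a5
mode:3 = 2 → 0x2 << 23 → word 0x013bc6a5
type:1 = 0 → 0x0 << 26 → word 0x013bc6a5
tag:5 = 7 → 0x7 << 27 → word 0x393bc6a5
word = 0x393bc6a5 → little-endian bytes:
  [0]=0xa5  [1]=0xc6  [2]=0x3b  [3]=0x39

a5 c6 3b 39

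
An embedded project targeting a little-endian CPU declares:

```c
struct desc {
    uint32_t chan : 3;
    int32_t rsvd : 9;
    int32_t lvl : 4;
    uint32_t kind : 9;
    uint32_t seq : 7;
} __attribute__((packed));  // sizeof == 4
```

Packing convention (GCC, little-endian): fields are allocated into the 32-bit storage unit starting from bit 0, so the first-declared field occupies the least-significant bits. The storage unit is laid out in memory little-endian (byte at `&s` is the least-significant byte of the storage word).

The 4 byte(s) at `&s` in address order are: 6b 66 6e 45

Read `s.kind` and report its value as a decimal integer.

366

[0]=0x6b [1]=0x66 [2]=0x6e [3]=0x45 (little-endian) → word 0x456e666b
chan:3 @ bit 0 → (0x456e666b>>0)&0x7 = 0x3
rsvd:9 @ bit 3 → (0x456e666b>>3)&0x1ff = 0xcd
lvl:4 @ bit 12 → (0x456e666b>>12)&0xf = 0x6
kind:9 @ bit 16 → (0x456e666b>>16)&0x1ff = 0x16e  ←
seq:7 @ bit 25 → (0x456e666b>>25)&0x7f = 0x22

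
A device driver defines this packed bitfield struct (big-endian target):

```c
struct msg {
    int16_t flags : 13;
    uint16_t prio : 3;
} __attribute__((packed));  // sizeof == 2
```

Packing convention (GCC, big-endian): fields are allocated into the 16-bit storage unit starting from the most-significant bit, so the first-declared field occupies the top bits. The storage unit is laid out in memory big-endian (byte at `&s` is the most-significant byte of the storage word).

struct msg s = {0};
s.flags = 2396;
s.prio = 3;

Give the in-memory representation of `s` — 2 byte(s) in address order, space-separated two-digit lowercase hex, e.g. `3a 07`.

[3+:13] flags=2396 & 0x1fff = 0x95c; word=0x4ae0
[0+:3] prio=3 & 0x7 = 0x3; word=0x4ae3
word = 0x4ae3 → big-endian bytes:
  [0]=0x4a  [1]=0xe3

4a e3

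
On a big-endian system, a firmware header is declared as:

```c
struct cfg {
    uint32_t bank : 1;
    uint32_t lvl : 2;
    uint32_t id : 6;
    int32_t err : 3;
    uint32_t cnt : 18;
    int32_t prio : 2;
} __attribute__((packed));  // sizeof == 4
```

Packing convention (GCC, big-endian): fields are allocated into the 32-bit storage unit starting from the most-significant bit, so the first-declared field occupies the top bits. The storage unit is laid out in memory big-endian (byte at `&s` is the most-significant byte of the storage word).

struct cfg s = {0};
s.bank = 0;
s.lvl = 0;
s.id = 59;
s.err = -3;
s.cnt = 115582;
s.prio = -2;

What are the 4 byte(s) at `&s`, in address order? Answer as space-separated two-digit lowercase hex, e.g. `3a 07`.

bank (1b) val=0 bits=0x0 at bit 31: 0x00000000
lvl (2b) val=0 bits=0x0 at bit 29: 0x00000000
id (6b) val=59 bits=0x3b at bit 23: 0x1d800000
err (3b) val=-3 bits=0x5 at bit 20: 0x1dd00000
cnt (18b) val=115582 bits=0x1c37e at bit 2: 0x1dd70df8
prio (2b) val=-2 bits=0x2 at bit 0: 0x1dd70dfa
word = 0x1dd70dfa → big-endian bytes:
  [0]=0x1d  [1]=0xd7  [2]=0x0d  [3]=0xfa

1d d7 0d fa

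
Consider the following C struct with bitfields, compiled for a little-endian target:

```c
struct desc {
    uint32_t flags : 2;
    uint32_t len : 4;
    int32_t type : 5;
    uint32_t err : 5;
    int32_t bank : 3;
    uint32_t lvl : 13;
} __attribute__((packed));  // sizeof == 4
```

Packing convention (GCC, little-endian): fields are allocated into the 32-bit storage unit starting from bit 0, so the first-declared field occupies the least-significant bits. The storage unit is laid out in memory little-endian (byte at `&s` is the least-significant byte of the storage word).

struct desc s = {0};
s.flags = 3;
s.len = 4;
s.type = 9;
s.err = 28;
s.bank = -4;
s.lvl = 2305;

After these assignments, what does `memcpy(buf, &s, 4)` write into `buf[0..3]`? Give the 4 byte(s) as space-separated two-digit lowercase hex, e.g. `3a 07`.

53 e2 0c 48

flags (2b) val=3 bits=0x3 at bit 0: 0x00000003
len (4b) val=4 bits=0x4 at bit 2: 0x00000013
type (5b) val=9 bits=0x9 at bit 6: 0x00000253
err (5b) val=28 bits=0x1c at bit 11: 0x0000e253
bank (3b) val=-4 bits=0x4 at bit 16: 0x0004e253
lvl (13b) val=2305 bits=0x901 at bit 19: 0x480ce253
word = 0x480ce253 → little-endian bytes:
  [0]=0x53  [1]=0xe2  [2]=0x0c  [3]=0x48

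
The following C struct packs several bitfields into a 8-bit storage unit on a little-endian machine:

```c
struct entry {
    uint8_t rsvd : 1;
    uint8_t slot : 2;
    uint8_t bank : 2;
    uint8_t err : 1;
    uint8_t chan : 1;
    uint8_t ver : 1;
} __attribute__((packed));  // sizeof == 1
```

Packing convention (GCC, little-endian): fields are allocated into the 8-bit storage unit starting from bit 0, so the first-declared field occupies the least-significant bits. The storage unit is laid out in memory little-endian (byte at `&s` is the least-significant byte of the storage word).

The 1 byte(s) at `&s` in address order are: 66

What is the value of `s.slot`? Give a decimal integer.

3

[0]=0x66 (little-endian) → word 0x66
rsvd [0+:1] = (word>>0) & 0x1 = 0
slot [1+:2] = (word>>1) & 0x3 = 3  ←
bank [3+:2] = (word>>3) & 0x3 = 0
err [5+:1] = (word>>5) & 0x1 = 1
chan [6+:1] = (word>>6) & 0x1 = 1
ver [7+:1] = (word>>7) & 0x1 = 0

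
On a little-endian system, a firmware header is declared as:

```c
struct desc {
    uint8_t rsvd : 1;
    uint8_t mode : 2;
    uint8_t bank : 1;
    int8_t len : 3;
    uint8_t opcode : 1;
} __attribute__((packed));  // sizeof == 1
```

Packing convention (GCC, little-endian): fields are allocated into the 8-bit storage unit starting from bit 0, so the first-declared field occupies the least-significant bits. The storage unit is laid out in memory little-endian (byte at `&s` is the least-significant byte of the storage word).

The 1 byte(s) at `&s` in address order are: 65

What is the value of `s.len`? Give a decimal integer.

-2

[0]=0x65 (little-endian) → word 0x65
rsvd:1 @ bit 0 → (0x65>>0)&0x1 = 0x1
mode:2 @ bit 1 → (0x65>>1)&0x3 = 0x2
bank:1 @ bit 3 → (0x65>>3)&0x1 = 0x0
len:3 @ bit 4 → (0x65>>4)&0x7 = 0x6  ←
opcode:1 @ bit 7 → (0x65>>7)&0x1 = 0x0
len signed 3b, MSB=1: 6 - 8 = -2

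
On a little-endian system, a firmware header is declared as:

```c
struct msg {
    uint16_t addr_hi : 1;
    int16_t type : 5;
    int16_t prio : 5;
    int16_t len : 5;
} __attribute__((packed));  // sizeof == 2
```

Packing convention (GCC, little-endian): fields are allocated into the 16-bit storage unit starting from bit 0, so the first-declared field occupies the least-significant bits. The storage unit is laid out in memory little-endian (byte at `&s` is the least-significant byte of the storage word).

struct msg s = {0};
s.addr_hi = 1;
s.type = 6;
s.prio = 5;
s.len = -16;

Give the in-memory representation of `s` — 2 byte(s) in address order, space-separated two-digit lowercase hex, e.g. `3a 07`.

[0+:1] addr_hi=1 & 0x1 = 0x1; word=0x0001
[1+:5] type=6 & 0x1f = 0x6; word=0x000d
[6+:5] prio=5 & 0x1f = 0x5; word=0x014d
[11+:5] len=-16 & 0x1f = 0x10; word=0x814d
word = 0x814d → little-endian bytes:
  [0]=0x4d  [1]=0x81

4d 81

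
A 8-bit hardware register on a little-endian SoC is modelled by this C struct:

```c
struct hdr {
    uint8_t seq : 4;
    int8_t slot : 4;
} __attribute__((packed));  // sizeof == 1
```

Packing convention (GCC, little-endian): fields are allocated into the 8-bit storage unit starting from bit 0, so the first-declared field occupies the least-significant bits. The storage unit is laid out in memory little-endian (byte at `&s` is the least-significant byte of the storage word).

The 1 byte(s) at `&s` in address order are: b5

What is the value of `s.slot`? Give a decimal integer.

-5

[0]=0xb5 (little-endian) → word 0xb5
seq:4 @ bit 0 → (0xb5>>0)&0xf = 0x5
slot:4 @ bit 4 → (0xb5>>4)&0xf = 0xb  ←
slot signed 4b, MSB=1: 11 - 16 = -5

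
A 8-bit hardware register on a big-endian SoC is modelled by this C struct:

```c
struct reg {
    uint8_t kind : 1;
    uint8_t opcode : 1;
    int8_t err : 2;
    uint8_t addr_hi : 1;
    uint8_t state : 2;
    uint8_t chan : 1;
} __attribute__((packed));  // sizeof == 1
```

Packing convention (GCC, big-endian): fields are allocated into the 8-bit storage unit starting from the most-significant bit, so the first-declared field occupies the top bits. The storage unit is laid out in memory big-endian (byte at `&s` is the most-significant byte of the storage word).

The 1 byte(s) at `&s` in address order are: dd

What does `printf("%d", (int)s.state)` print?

2

[0]=0xdd (big-endian) → word 0xdd
kind:1 @ bit 7 → (0xdd>>7)&0x1 = 0x1
opcode:1 @ bit 6 → (0xdd>>6)&0x1 = 0x1
err:2 @ bit 4 → (0xdd>>4)&0x3 = 0x1
addr_hi:1 @ bit 3 → (0xdd>>3)&0x1 = 0x1
state:2 @ bit 1 → (0xdd>>1)&0x3 = 0x2  ←
chan:1 @ bit 0 → (0xdd>>0)&0x1 = 0x1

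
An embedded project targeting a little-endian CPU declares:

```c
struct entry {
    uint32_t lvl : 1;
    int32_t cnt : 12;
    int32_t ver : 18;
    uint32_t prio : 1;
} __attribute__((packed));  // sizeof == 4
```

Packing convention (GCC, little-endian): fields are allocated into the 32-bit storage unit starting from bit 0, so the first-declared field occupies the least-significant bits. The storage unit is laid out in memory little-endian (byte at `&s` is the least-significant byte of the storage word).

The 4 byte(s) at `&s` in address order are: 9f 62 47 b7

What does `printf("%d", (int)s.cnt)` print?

[0]=0x9f [1]=0x62 [2]=0x47 [3]=0xb7 (little-endian) → word 0xb747629f
lvl:1 @ bit 0 → (0xb747629f>>0)&0x1 = 0x1
cnt:12 @ bit 1 → (0xb747629f>>1)&0xfff = 0x14f  ←
ver:18 @ bit 13 → (0xb747629f>>13)&0x3ffff = 0x1ba3b
prio:1 @ bit 31 → (0xb747629f>>31)&0x1 = 0x1
cnt signed 12b, MSB=0: value = 335

335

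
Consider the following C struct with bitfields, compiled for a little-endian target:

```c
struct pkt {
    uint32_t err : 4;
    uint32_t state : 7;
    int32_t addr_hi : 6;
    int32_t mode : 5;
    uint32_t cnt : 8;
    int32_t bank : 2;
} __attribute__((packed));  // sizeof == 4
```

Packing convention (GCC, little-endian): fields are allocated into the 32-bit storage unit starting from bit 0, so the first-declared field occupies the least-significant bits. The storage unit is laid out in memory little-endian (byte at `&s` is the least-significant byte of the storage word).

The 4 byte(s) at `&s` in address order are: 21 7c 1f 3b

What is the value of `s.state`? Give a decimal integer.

[0]=0x21 [1]=0x7c [2]=0x1f [3]=0x3b (little-endian) → word 0x3b1f7c21
err:4 @ bit 0 → (0x3b1f7c21>>0)&0xf = 0x1
state:7 @ bit 4 → (0x3b1f7c21>>4)&0x7f = 0x42  ←
addr_hi:6 @ bit 11 → (0x3b1f7c21>>11)&0x3f = 0x2f
mode:5 @ bit 17 → (0x3b1f7c21>>17)&0x1f = 0xf
cnt:8 @ bit 22 → (0x3b1f7c21>>22)&0xff = 0xec
bank:2 @ bit 30 → (0x3b1f7c21>>30)&0x3 = 0x0

66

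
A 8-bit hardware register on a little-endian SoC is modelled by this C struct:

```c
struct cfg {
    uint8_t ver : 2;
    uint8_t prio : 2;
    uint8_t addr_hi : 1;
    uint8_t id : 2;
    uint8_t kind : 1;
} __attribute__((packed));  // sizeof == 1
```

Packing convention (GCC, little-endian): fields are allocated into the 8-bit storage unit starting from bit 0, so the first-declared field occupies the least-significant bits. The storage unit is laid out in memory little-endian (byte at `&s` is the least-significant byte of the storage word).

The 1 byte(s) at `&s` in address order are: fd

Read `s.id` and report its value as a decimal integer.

[0]=0xfd (little-endian) → word 0xfd
ver:2 @ bit 0 → (0xfd>>0)&0x3 = 0x1
prio:2 @ bit 2 → (0xfd>>2)&0x3 = 0x3
addr_hi:1 @ bit 4 → (0xfd>>4)&0x1 = 0x1
id:2 @ bit 5 → (0xfd>>5)&0x3 = 0x3  ←
kind:1 @ bit 7 → (0xfd>>7)&0x1 = 0x1

3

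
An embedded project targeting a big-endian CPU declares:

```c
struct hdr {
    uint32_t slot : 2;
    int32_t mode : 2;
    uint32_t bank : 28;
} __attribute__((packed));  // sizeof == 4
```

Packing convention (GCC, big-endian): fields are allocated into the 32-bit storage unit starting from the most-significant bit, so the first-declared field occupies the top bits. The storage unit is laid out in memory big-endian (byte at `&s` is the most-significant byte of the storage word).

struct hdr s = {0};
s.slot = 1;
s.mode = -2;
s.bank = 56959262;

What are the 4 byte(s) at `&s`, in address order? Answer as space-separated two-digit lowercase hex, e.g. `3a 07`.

63 65 21 1e

slot (2b) val=1 bits=0x1 at bit 30: 0x40000000
mode (2b) val=-2 bits=0x2 at bit 28: 0x60000000
bank (28b) val=56959262 bits=0x365211e at bit 0: 0x6365211e
word = 0x6365211e → big-endian bytes:
  [0]=0x63  [1]=0x65  [2]=0x21  [3]=0x1e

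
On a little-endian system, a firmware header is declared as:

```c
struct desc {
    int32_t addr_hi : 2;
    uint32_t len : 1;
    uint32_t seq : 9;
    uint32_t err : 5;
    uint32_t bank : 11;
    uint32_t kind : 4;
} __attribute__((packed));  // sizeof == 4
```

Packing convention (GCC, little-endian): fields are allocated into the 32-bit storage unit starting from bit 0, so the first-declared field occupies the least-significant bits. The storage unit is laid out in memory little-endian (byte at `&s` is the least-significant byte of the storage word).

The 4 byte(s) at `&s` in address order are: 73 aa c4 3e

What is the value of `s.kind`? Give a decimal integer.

[0]=0x73 [1]=0xaa [2]=0xc4 [3]=0x3e (little-endian) → word 0x3ec4aa73
addr_hi [0+:2] = (word>>0) & 0x3 = 3
len [2+:1] = (word>>2) & 0x1 = 0
seq [3+:9] = (word>>3) & 0x1ff = 334
err [12+:5] = (word>>12) & 0x1f = 10
bank [17+:11] = (word>>17) & 0x7ff = 1890
kind [28+:4] = (word>>28) & 0xf = 3  ←

3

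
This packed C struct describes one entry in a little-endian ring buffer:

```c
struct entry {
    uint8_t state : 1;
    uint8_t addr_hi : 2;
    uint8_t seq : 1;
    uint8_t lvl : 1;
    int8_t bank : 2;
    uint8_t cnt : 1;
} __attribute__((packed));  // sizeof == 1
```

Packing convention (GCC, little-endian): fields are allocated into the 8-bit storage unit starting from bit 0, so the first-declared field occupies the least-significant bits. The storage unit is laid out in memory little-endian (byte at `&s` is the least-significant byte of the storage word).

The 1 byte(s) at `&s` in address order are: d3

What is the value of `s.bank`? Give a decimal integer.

-2

[0]=0xd3 (little-endian) → word 0xd3
state [0+:1] = (word>>0) & 0x1 = 1
addr_hi [1+:2] = (word>>1) & 0x3 = 1
seq [3+:1] = (word>>3) & 0x1 = 0
lvl [4+:1] = (word>>4) & 0x1 = 1
bank [5+:2] = (word>>5) & 0x3 = 2  ←
cnt [7+:1] = (word>>7) & 0x1 = 1
bank signed 2b, MSB=1: 2 - 4 = -2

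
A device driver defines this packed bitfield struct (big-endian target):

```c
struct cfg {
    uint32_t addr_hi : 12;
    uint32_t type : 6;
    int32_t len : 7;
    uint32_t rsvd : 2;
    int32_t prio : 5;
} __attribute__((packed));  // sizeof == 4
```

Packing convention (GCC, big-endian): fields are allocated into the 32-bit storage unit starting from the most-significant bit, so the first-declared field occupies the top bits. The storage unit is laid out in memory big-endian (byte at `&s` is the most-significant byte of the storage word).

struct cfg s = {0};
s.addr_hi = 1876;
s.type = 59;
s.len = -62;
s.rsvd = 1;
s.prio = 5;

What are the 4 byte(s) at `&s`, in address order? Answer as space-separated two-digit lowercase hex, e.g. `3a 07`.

75 4e e1 25

[20+:12] addr_hi=1876 & 0xfff = 0x754; word=0x75400000
[14+:6] type=59 & 0x3f = 0x3b; word=0x754ec000
[7+:7] len=-62 & 0x7f = 0x42; word=0x754ee100
[5+:2] rsvd=1 & 0x3 = 0x1; word=0x754ee120
[0+:5] prio=5 & 0x1f = 0x5; word=0x754ee125
word = 0x754ee125 → big-endian bytes:
  [0]=0x75  [1]=0x4e  [2]=0xe1  [3]=0x25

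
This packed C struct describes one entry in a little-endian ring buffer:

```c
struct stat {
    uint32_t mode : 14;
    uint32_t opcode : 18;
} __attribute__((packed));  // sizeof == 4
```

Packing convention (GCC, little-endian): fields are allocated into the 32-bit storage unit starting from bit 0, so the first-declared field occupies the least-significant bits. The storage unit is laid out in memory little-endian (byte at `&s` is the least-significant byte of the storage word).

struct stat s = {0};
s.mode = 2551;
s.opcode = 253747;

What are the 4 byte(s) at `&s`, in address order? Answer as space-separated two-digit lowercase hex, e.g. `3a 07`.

f7 c9 cc f7

mode (14b) val=2551 bits=0x9f7 at bit 0: 0x000009f7
opcode (18b) val=253747 bits=0x3df33 at bit 14: 0xf7ccc9f7
word = 0xf7ccc9f7 → little-endian bytes:
  [0]=0xf7  [1]=0xc9  [2]=0xcc  [3]=0xf7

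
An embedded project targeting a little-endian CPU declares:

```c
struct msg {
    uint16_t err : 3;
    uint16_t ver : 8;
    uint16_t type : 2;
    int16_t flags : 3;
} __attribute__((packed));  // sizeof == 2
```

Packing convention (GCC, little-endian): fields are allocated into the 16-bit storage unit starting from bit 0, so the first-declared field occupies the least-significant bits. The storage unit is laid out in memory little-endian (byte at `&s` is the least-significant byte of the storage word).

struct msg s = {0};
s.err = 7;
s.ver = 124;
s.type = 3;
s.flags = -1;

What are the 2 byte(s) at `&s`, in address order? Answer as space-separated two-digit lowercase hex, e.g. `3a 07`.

[0+:3] err=7 & 0x7 = 0x7; word=0x0007
[3+:8] ver=124 & 0xff = 0x7c; word=0x03e7
[11+:2] type=3 & 0x3 = 0x3; word=0x1be7
[13+:3] flags=-1 & 0x7 = 0x7; word=0xfbe7
word = 0xfbe7 → little-endian bytes:
  [0]=0xe7  [1]=0xfb

e7 fb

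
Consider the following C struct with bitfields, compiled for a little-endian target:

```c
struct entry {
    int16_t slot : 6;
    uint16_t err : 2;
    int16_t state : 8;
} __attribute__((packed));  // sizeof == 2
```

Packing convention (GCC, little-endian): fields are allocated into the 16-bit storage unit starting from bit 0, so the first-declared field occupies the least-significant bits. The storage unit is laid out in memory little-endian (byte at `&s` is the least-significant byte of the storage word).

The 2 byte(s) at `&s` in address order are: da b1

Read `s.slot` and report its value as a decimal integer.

26

[0]=0xda [1]=0xb1 (little-endian) → word 0xb1da
slot [0+:6] = (word>>0) & 0x3f = 26  ←
err [6+:2] = (word>>6) & 0x3 = 3
state [8+:8] = (word>>8) & 0xff = 177
slot signed 6b, MSB=0: value = 26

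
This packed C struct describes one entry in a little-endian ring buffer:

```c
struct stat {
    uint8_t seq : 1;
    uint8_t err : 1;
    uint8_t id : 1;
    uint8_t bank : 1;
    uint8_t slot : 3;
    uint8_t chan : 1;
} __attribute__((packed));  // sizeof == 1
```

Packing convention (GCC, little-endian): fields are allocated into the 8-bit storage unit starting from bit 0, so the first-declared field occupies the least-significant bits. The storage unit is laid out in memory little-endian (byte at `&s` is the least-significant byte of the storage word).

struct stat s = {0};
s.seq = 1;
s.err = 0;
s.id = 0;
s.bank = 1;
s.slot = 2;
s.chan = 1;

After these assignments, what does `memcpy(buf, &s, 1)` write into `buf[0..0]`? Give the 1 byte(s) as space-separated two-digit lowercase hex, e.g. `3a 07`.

seq (1b) val=1 bits=0x1 at bit 0: 0x01
err (1b) val=0 bits=0x0 at bit 1: 0x01
id (1b) val=0 bits=0x0 at bit 2: 0x01
bank (1b) val=1 bits=0x1 at bit 3: 0x09
slot (3b) val=2 bits=0x2 at bit 4: 0x29
chan (1b) val=1 bits=0x1 at bit 7: 0xa9
word = 0xa9 → little-endian bytes:
  [0]=0xa9

a9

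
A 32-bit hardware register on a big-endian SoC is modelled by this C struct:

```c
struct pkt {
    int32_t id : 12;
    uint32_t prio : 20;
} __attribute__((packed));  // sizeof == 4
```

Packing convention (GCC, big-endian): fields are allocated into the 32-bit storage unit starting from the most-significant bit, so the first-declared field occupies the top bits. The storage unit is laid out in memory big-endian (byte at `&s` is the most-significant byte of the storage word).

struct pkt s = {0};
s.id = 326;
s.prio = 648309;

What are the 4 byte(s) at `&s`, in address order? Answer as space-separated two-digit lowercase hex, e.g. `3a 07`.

id (12b) val=326 bits=0x146 at bit 20: 0x14600000
prio (20b) val=648309 bits=0x9e475 at bit 0: 0x1469e475
word = 0x1469e475 → big-endian bytes:
  [0]=0x14  [1]=0x69  [2]=0xe4  [3]=0x75

14 69 e4 75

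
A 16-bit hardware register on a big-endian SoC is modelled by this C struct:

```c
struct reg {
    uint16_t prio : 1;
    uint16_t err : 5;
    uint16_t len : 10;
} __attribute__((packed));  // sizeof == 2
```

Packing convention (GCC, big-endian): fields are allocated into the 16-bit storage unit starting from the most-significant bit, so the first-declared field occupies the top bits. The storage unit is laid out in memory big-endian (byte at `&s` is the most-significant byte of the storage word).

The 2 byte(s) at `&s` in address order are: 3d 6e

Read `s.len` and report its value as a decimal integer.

[0]=0x3d [1]=0x6e (big-endian) → word 0x3d6e
prio:1 @ bit 15 → (0x3d6e>>15)&0x1 = 0x0
err:5 @ bit 10 → (0x3d6e>>10)&0x1f = 0xf
len:10 @ bit 0 → (0x3d6e>>0)&0x3ff = 0x16e  ←

366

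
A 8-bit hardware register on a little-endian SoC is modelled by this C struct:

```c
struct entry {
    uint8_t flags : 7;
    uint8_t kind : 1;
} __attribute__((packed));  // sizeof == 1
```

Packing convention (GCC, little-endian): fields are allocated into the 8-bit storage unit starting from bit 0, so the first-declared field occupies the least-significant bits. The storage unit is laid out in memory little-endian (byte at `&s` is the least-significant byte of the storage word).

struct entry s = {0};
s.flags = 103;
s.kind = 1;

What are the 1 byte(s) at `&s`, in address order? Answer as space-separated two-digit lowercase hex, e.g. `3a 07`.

e7

flags:7 = 103 → 0x67 << 0 → word 0x67
kind:1 = 1 → 0x1 << 7 → word 0xe7
word = 0xe7 → little-endian bytes:
  [0]=0xe7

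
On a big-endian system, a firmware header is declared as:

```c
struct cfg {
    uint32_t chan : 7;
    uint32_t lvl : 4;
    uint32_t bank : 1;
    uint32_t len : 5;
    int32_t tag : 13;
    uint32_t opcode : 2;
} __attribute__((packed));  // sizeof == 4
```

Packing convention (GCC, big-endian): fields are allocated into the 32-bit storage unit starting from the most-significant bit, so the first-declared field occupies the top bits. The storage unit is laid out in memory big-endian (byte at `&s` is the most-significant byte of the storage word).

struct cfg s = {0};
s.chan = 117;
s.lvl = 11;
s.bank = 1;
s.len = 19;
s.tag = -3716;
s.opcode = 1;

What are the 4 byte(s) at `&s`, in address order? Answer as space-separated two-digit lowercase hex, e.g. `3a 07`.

[25+:7] chan=117 & 0x7f = 0x75; word=0xea000000
[21+:4] lvl=11 & 0xf = 0xb; word=0xeb600000
[20+:1] bank=1 & 0x1 = 0x1; word=0xeb700000
[15+:5] len=19 & 0x1f = 0x13; word=0xeb798000
[2+:13] tag=-3716 & 0x1fff = 0x117c; word=0xeb79c5f0
[0+:2] opcode=1 & 0x3 = 0x1; word=0xeb79c5f1
word = 0xeb79c5f1 → big-endian bytes:
  [0]=0xeb  [1]=0x79  [2]=0xc5  [3]=0xf1

eb 79 c5 f1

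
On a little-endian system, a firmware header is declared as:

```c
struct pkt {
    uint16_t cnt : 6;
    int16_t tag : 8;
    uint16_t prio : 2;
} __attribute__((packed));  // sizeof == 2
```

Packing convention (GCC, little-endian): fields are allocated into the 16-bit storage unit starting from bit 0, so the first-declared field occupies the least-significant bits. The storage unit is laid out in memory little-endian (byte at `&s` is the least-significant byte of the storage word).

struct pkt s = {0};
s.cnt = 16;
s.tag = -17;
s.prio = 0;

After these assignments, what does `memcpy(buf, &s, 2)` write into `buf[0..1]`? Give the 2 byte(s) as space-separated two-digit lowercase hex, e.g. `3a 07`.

cnt (6b) val=16 bits=0x10 at bit 0: 0x0010
tag (8b) val=-17 bits=0xef at bit 6: 0x3bd0
prio (2b) val=0 bits=0x0 at bit 14: 0x3bd0
word = 0x3bd0 → little-endian bytes:
  [0]=0xd0  [1]=0x3b

d0 3b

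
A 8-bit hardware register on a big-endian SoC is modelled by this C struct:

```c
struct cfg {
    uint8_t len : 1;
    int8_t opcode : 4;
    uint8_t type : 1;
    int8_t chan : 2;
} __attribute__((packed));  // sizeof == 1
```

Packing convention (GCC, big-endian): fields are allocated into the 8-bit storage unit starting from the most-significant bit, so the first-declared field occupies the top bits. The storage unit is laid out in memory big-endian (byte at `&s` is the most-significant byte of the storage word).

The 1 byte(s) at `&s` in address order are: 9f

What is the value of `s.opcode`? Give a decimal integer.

3

[0]=0x9f (big-endian) → word 0x9f
len:1 @ bit 7 → (0x9f>>7)&0x1 = 0x1
opcode:4 @ bit 3 → (0x9f>>3)&0xf = 0x3  ←
type:1 @ bit 2 → (0x9f>>2)&0x1 = 0x1
chan:2 @ bit 0 → (0x9f>>0)&0x3 = 0x3
opcode signed 4b, MSB=0: value = 3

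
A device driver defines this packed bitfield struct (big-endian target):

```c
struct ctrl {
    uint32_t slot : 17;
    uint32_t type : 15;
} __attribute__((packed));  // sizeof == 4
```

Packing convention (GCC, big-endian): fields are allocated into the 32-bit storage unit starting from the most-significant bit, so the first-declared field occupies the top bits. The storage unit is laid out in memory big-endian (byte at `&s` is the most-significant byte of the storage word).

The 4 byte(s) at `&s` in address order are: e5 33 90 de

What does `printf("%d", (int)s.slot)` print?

117351

[0]=0xe5 [1]=0x33 [2]=0x90 [3]=0xde (big-endian) → word 0xe53390de
slot [15+:17] = (word>>15) & 0x1ffff = 117351  ←
type [0+:15] = (word>>0) & 0x7fff = 4318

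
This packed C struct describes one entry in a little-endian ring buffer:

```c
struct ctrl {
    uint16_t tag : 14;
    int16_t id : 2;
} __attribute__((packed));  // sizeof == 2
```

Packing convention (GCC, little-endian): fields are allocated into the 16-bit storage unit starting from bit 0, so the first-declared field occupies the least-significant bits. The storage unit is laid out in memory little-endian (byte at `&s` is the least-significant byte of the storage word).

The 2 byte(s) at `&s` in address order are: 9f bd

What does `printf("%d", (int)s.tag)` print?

15775

[0]=0x9f [1]=0xbd (little-endian) → word 0xbd9f
tag:14 @ bit 0 → (0xbd9f>>0)&0x3fff = 0x3d9f  ←
id:2 @ bit 14 → (0xbd9f>>14)&0x3 = 0x2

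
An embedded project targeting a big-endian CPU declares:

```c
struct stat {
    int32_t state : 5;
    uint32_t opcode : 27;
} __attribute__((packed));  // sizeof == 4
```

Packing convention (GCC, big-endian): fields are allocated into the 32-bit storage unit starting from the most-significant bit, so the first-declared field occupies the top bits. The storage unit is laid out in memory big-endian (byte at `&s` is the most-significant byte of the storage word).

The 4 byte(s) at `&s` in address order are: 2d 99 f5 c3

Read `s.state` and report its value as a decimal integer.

[0]=0x2d [1]=0x99 [2]=0xf5 [3]=0xc3 (big-endian) → word 0x2d99f5c3
state:5 @ bit 27 → (0x2d99f5c3>>27)&0x1f = 0x5  ←
opcode:27 @ bit 0 → (0x2d99f5c3>>0)&0x7ffffff = 0x599f5c3
state signed 5b, MSB=0: value = 5

5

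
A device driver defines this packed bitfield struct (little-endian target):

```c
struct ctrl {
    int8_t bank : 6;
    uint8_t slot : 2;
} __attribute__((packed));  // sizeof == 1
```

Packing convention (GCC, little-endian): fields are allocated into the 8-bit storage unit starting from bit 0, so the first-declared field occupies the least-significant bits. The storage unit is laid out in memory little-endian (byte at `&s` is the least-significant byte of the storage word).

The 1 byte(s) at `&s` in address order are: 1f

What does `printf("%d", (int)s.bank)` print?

[0]=0x1f (little-endian) → word 0x1f
bank:6 @ bit 0 → (0x1f>>0)&0x3f = 0x1f  ←
slot:2 @ bit 6 → (0x1f>>6)&0x3 = 0x0
bank signed 6b, MSB=0: value = 31

31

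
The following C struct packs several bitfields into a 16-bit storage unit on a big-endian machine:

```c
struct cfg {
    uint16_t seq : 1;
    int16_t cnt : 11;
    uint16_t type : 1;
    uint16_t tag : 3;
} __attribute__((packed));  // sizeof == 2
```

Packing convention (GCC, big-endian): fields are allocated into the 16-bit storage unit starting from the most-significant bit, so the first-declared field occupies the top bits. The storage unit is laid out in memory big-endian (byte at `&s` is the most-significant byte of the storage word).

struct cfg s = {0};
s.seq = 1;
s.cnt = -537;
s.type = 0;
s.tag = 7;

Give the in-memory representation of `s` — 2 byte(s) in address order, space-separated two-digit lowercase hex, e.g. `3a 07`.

de 77

seq:1 = 1 → 0x1 << 15 → word 0x8000
cnt:11 = -537 → 0x5e7 << 4 → word 0xde70
type:1 = 0 → 0x0 << 3 → word 0xde70
tag:3 = 7 → 0x7 << 0 → word 0xde77
word = 0xde77 → big-endian bytes:
  [0]=0xde  [1]=0x77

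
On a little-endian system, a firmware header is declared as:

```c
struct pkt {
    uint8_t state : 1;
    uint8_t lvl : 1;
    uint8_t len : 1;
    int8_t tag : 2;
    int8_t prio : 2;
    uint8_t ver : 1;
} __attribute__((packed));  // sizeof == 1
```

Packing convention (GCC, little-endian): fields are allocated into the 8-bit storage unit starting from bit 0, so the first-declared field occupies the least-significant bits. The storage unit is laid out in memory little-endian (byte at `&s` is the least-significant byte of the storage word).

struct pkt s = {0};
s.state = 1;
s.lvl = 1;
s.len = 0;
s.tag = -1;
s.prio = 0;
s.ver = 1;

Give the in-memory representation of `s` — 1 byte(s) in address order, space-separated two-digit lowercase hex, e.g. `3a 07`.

state:1 = 1 → 0x1 << 0 → word 0x01
lvl:1 = 1 → 0x1 << 1 → word 0x03
len:1 = 0 → 0x0 << 2 → word 0x03
tag:2 = -1 → 0x3 << 3 → word 0x1b
prio:2 = 0 → 0x0 << 5 → word 0x1b
ver:1 = 1 → 0x1 << 7 → word 0x9b
word = 0x9b → little-endian bytes:
  [0]=0x9b

9b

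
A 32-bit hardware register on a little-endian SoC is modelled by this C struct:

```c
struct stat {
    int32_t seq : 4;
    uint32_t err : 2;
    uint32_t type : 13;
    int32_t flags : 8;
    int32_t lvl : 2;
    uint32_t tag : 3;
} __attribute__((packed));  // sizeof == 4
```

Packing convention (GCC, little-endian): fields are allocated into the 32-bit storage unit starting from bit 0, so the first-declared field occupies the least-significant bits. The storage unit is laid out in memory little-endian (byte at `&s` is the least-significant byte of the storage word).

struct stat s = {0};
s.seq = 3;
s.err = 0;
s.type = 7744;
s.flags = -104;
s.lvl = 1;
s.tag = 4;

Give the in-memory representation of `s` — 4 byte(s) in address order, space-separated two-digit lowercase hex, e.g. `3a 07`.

03 90 c7 8c

seq:4 = 3 → 0x3 << 0 → word 0x00000003
err:2 = 0 → 0x0 << 4 → word 0x00000003
type:13 = 7744 → 0x1e40 << 6 → word 0x00079003
flags:8 = -104 → 0x98 << 19 → word 0x04c79003
lvl:2 = 1 → 0x1 << 27 → word 0x0cc79003
tag:3 = 4 → 0x4 << 29 → word 0x8cc79003
word = 0x8cc79003 → little-endian bytes:
  [0]=0x03  [1]=0x90  [2]=0xc7  [3]=0x8c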